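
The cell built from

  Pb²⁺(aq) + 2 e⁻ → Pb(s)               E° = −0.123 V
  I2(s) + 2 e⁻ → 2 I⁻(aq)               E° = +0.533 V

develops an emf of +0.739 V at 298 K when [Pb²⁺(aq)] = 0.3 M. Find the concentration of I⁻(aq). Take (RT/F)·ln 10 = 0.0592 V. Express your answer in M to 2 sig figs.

0.072 M

The I₂/I⁻ couple has the larger reduction potential, so it is the cathode: E°cell = +0.533 − (−0.123) = +0.656 V and n = 2.
Since E = E° − (0.0592/n)·log Q, log Q = n(E° − E)/0.0592 = −2.804.
The balanced reaction is I2(s) + Pb(s) → 2 I⁻(aq) + Pb²⁺(aq), so Q = [I⁻(aq)]^2·[Pb²⁺(aq)].
Substituting the known concentrations and solving, log [I⁻(aq)] = −1.141 and [I⁻(aq)] = 0.072 M.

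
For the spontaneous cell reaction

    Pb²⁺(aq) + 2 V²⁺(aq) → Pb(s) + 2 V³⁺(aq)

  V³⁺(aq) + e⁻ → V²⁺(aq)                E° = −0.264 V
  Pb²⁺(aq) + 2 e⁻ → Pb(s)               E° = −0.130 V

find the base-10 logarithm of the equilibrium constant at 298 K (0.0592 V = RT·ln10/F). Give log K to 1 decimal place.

log K = 4.5

The Pb²⁺/Pb couple is reduced (cathode); E°cell = −0.130 − (−0.264) = +0.134 V with n = 2.
At equilibrium E = 0, so log K = nE°cell / 0.0592 = (2)(+0.134) / 0.0592 = 4.5.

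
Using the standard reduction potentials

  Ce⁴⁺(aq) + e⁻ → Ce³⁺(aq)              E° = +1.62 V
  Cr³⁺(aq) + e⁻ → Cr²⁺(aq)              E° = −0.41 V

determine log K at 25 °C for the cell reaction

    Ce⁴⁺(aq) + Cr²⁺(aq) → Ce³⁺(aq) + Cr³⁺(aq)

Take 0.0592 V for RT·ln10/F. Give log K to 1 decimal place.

The Ce⁴⁺/Ce³⁺ couple is reduced (cathode); E°cell = +1.62 − (−0.41) = +2.03 V with n = 1.
At equilibrium E = 0, so log K = nE°cell / 0.0592 = (1)(+2.03) / 0.0592 = 34.3.

log K = 34.3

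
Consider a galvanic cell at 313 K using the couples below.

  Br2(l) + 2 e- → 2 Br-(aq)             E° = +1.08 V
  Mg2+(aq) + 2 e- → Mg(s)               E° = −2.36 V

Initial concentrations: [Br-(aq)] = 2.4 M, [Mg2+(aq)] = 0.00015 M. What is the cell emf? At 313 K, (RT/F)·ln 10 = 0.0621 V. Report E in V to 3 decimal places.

+3.535 V

Since E°(Br₂/Br⁻) > E°(Mg²⁺/Mg), Br₂/Br⁻ serves as the cathode.
The standard potential is +1.08 − (−2.36) = +3.44 V and the balanced reaction transfers n = 2 electrons.
The balanced reaction is Br2(l) + Mg(s) → 2 Br-(aq) + Mg2+(aq), so Q = [Br-(aq)]^2·[Mg2+(aq)] = 0.000864 and log Q = −3.063.
By the Nernst equation, E = +3.44 − (0.0621/2)·(−3.063) = +3.535 V.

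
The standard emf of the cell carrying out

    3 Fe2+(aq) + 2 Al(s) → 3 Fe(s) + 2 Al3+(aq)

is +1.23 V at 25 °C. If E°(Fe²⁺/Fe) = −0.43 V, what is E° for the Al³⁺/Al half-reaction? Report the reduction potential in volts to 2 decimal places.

−1.66 V

In the reaction as written the Fe²⁺/Fe couple is reduced (cathode) and Al³⁺/Al is oxidized (anode), so E°cell = E°(Fe²⁺/Fe) − E°(Al³⁺/Al).
E°(Al³⁺/Al) = E°(cathode) − E°cell = −0.43 − (+1.23) = −1.66 V.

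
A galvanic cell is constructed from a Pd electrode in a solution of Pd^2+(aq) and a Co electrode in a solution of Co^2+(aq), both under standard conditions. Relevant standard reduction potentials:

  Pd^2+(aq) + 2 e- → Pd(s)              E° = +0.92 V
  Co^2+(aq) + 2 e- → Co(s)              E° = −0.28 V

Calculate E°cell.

+1.20 V

The Pd²⁺/Pd couple has the higher E°, so Pd ion is reduced (cathode) and Co is oxidized (anode).
E°cell = E°(cathode) − E°(anode) = +0.92 − (−0.28) = +1.20 V.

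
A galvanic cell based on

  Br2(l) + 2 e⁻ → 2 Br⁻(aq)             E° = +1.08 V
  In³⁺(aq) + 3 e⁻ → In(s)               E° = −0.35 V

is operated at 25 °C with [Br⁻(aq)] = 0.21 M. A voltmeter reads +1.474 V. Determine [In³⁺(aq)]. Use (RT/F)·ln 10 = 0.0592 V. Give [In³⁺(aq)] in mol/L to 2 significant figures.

0.64 M

The Br₂/Br⁻ couple has the larger reduction potential, so it is the cathode: E°cell = +1.08 − (−0.35) = +1.43 V and n = 6.
Rearranging E = E° − (0.0592/n)·log Q gives log Q = 6(+1.43 − (+1.474))/0.0592 = −4.459.
For 3 Br2(l) + 2 In(s) → 6 Br⁻(aq) + 2 In³⁺(aq), the reaction quotient is Q = [Br⁻(aq)]^6·[In³⁺(aq)]^2.
Isolating [In³⁺(aq)] in Q = 10^{−4.459} yields log [In³⁺(aq)] = −0.196, i.e. 0.64 M.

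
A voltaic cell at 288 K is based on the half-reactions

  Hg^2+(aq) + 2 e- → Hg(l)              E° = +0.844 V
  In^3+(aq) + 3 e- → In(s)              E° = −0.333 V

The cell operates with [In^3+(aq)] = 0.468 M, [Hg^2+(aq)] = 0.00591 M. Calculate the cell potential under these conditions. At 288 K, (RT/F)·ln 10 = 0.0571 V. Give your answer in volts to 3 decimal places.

The Hg²⁺/Hg couple has the more positive E°, so it is the cathode; In³⁺/In is the anode.
E°cell = E°cat − E°an = +0.844 − (−0.333) = +1.177 V; n = 6.
Balancing gives 3 Hg^2+(aq) + 2 In(s) → 3 Hg(l) + 2 In^3+(aq); hence Q = [In^3+(aq)]^2 / [Hg^2+(aq)]^3 = 1.06×10^6 (log Q = 6.026).
E = E° − (0.0571/n)·log Q = +1.177 − (0.0571/6)(6.026) = +1.120 V.

+1.120 V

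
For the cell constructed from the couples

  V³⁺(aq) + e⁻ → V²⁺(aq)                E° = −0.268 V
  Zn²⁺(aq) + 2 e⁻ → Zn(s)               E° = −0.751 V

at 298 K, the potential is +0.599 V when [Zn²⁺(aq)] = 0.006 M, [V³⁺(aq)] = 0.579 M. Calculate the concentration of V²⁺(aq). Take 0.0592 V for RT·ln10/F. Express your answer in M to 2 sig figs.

0.082 M

V³⁺/V²⁺ is the cathode (higher E°); E°cell = −0.268 − (−0.751) = +0.483 V with n = 2.
From the Nernst equation, log Q = n(E° − E)/0.0592 = 2·(+0.483 − (+0.599))/0.0592 = −3.919.
Balancing electrons gives 2 V³⁺(aq) + Zn(s) → 2 V²⁺(aq) + Zn²⁺(aq); thus Q = ([V²⁺(aq)]^2·[Zn²⁺(aq)]) / [V³⁺(aq)]^2.
Substituting the known concentrations and solving, log [V²⁺(aq)] = −1.086 and [V²⁺(aq)] = 0.082 M.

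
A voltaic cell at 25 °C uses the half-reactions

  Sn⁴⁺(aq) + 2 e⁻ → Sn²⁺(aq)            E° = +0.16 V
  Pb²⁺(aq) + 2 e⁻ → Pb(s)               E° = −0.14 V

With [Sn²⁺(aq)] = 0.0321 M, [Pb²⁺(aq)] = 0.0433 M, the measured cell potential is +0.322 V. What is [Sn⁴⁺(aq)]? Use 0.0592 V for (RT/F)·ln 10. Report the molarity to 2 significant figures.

0.0077 M

The Sn⁴⁺/Sn²⁺ couple has the larger reduction potential, so it is the cathode: E°cell = +0.16 − (−0.14) = +0.30 V and n = 2.
Since E = E° − (0.0592/n)·log Q, log Q = n(E° − E)/0.0592 = −0.743.
The balanced reaction is Sn⁴⁺(aq) + Pb(s) → Sn²⁺(aq) + Pb²⁺(aq), so Q = ([Sn²⁺(aq)]·[Pb²⁺(aq)]) / [Sn⁴⁺(aq)].
Substituting the known concentrations and solving, log [Sn⁴⁺(aq)] = −2.114 and [Sn⁴⁺(aq)] = 0.0077 M.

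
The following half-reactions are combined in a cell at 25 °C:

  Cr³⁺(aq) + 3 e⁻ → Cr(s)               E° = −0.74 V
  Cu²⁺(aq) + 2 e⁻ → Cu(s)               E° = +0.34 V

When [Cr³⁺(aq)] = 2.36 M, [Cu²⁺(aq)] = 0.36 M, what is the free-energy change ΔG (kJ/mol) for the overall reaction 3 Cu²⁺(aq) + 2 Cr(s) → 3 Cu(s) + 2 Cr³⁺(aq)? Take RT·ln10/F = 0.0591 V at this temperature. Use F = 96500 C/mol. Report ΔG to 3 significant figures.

−613 kJ/mol

The standard cell potential is +0.34 − (−0.74) = +1.08 V, with n = 6 electrons in the balanced equation.
The reaction quotient is [Cr³⁺(aq)]^2 / [Cu²⁺(aq)]^3 = 119; by Nernst, E = +1.08 − (0.0591/6)(2.077) = +1.0595 V.
Finally ΔG = −nFE = −(6)(96500 C/mol)(+1.0595 V) = −613 kJ/mol.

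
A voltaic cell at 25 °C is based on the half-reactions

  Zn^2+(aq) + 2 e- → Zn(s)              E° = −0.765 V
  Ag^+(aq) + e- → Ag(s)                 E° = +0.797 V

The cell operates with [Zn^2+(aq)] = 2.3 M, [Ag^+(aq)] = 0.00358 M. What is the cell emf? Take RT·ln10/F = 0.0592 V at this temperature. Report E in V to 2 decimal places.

The Ag⁺/Ag couple has the more positive E°, so it is the cathode; Zn²⁺/Zn is the anode.
E°cell = E°cat − E°an = +0.797 − (−0.765) = +1.562 V; n = 2.
The balanced reaction is 2 Ag^+(aq) + Zn(s) → 2 Ag(s) + Zn^2+(aq), so Q = [Zn^2+(aq)] / [Ag^+(aq)]^2 = 1.79×10^5 and log Q = 5.254.
By the Nernst equation, E = +1.562 − (0.0592/2)·(5.254) = +1.41 V.

+1.41 V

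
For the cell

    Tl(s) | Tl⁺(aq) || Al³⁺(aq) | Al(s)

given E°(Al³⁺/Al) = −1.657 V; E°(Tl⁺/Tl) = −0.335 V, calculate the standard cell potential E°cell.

By convention the left-hand electrode in cell notation is the anode (oxidation) and the right-hand electrode is the cathode (reduction).
E°cell = E°(right) − E°(left) = −1.657 − (−0.335) = −1.322 V.
The negative sign shows that, as written, the cell would require an external voltage to drive the reaction.

−1.322 V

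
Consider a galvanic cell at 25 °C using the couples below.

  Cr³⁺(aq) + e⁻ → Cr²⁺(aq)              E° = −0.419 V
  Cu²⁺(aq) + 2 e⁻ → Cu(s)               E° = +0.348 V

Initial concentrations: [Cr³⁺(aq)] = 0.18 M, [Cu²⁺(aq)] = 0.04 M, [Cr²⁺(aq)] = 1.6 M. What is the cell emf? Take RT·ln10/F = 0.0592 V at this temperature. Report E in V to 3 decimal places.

The Cu²⁺/Cu couple has the more positive E°, so it is the cathode; Cr³⁺/Cr²⁺ is the anode.
E°cell = +0.348 − (−0.419) = +0.767 V, with n = 2 electrons transferred.
Balancing gives Cu²⁺(aq) + 2 Cr²⁺(aq) → Cu(s) + 2 Cr³⁺(aq); hence Q = [Cr³⁺(aq)]^2 / ([Cu²⁺(aq)]·[Cr²⁺(aq)]^2) = 0.316 (log Q = −0.500).
By the Nernst equation, E = +0.767 − (0.0592/2)·(−0.500) = +0.782 V.

+0.782 V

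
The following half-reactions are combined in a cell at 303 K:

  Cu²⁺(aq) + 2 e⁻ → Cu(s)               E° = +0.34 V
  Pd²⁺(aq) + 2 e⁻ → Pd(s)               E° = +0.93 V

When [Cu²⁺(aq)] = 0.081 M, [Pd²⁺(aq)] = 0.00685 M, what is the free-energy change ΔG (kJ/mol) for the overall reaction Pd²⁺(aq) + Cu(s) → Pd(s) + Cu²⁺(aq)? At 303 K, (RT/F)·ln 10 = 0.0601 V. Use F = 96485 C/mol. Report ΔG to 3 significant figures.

−108 kJ/mol

With Pd²⁺/Pd reduced at the cathode, E°cell = +0.93 − (+0.34) = +0.59 V and n = 2.
Here Q = [Cu²⁺(aq)] / [Pd²⁺(aq)] = 11.8 (log Q = 1.073), giving E = +0.59 − (0.0601/2)·(1.073) = +0.5578 V.
Finally ΔG = −nFE = −(2)(96485 C/mol)(+0.5578 V) = −108 kJ/mol.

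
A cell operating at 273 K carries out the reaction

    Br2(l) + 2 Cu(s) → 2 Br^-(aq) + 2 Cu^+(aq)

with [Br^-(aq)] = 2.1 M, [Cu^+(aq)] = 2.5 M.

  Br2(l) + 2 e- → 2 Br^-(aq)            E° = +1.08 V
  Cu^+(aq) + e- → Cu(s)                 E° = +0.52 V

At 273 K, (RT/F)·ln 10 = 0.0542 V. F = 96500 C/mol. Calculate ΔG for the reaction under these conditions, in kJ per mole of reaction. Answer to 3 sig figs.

The standard cell potential is +1.08 − (+0.52) = +0.56 V, with n = 2 electrons in the balanced equation.
The reaction quotient is [Br^-(aq)]^2·[Cu^+(aq)]^2 = 27.6; by Nernst, E = +0.56 − (0.0542/2)(1.440) = +0.5210 V.
Finally ΔG = −nFE = −(2)(96500 C/mol)(+0.5210 V) = −101 kJ/mol.

−101 kJ/mol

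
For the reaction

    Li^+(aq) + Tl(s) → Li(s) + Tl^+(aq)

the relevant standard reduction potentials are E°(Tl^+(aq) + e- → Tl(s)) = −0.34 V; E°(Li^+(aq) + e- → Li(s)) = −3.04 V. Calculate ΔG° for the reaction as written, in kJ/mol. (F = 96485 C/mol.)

+261 kJ/mol

In the reaction as written Li^+(aq) is reduced, so the Li⁺/Li couple is the cathode and Tl⁺/Tl is the anode.
E°cell = −3.04 − (−0.34) = −2.70 V; balancing electrons gives n = 1.
ΔG° = −nFE°cell = −(1)(96485)(−2.70) J/mol = +261 kJ/mol.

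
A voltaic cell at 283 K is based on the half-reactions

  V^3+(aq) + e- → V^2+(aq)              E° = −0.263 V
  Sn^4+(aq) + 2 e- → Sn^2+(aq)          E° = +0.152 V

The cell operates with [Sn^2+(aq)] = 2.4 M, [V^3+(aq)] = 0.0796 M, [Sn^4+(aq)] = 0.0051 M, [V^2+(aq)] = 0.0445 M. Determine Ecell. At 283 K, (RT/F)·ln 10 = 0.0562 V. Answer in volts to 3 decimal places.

Since E°(Sn⁴⁺/Sn²⁺) > E°(V³⁺/V²⁺), Sn⁴⁺/Sn²⁺ serves as the cathode.
E°cell = +0.152 − (−0.263) = +0.415 V, with n = 2 electrons transferred.
Balancing gives Sn^4+(aq) + 2 V^2+(aq) → Sn^2+(aq) + 2 V^3+(aq); hence Q = ([Sn^2+(aq)]·[V^3+(aq)]^2) / ([Sn^4+(aq)]·[V^2+(aq)]^2) = 1.51×10^3 (log Q = 3.178).
By the Nernst equation, E = +0.415 − (0.0562/2)·(3.178) = +0.326 V.

+0.326 V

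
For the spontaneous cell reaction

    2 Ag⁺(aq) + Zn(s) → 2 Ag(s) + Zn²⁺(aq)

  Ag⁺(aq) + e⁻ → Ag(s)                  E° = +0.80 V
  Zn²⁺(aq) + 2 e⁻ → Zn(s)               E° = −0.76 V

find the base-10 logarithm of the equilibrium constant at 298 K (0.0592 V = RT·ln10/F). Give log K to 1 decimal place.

The Ag⁺/Ag couple is reduced (cathode); E°cell = +0.80 − (−0.76) = +1.56 V with n = 2.
At equilibrium E = 0, so log K = nE°cell / 0.0592 = (2)(+1.56) / 0.0592 = 52.7.

log K = 52.7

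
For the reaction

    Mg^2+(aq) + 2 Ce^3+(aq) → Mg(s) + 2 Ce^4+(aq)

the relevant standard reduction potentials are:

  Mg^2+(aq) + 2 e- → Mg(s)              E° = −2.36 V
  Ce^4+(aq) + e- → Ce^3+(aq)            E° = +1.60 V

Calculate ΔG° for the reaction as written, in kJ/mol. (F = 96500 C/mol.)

In the reaction as written Mg^2+(aq) is reduced, so the Mg²⁺/Mg couple is the cathode and Ce⁴⁺/Ce³⁺ is the anode.
E°cell = −2.36 − (+1.60) = −3.96 V; balancing electrons gives n = 2.
ΔG° = −nFE°cell = −(2)(96500)(−3.96) J/mol = +764 kJ/mol.

+764 kJ/mol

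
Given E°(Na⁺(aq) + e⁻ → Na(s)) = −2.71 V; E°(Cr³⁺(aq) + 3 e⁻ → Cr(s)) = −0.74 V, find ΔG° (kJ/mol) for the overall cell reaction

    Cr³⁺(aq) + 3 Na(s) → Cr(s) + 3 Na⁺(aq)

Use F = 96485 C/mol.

In the reaction as written Cr³⁺(aq) is reduced, so the Cr³⁺/Cr couple is the cathode and Na⁺/Na is the anode.
E°cell = −0.74 − (−2.71) = +1.97 V; balancing electrons gives n = 3.
ΔG° = −nFE°cell = −(3)(96485)(+1.97) J/mol = −570 kJ/mol.

−570 kJ/mol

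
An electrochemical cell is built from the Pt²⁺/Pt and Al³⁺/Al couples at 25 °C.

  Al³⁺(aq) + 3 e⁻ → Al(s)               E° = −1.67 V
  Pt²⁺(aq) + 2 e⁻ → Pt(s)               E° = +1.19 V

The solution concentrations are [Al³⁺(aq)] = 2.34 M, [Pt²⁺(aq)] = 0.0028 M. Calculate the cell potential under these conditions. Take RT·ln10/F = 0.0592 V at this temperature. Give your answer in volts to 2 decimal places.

Since E°(Pt²⁺/Pt) > E°(Al³⁺/Al), Pt²⁺/Pt serves as the cathode.
E°cell = +1.19 − (−1.67) = +2.86 V, with n = 6 electrons transferred.
Balancing gives 3 Pt²⁺(aq) + 2 Al(s) → 3 Pt(s) + 2 Al³⁺(aq); hence Q = [Al³⁺(aq)]^2 / [Pt²⁺(aq)]^3 = 2.49×10^8 (log Q = 8.397).
By the Nernst equation, E = +2.86 − (0.0592/6)·(8.397) = +2.78 V.

+2.78 V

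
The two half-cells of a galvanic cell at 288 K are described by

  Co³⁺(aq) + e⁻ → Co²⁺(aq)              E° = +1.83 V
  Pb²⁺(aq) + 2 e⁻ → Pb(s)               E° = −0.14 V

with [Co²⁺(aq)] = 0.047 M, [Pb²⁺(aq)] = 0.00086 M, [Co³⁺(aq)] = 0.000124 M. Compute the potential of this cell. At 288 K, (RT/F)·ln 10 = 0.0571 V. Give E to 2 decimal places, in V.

+1.91 V

The Co³⁺/Co²⁺ couple has the more positive E°, so it is the cathode; Pb²⁺/Pb is the anode.
E°cell = E°cat − E°an = +1.83 − (−0.14) = +1.97 V; n = 2.
The balanced reaction is 2 Co³⁺(aq) + Pb(s) → 2 Co²⁺(aq) + Pb²⁺(aq), so Q = ([Co²⁺(aq)]^2·[Pb²⁺(aq)]) / [Co³⁺(aq)]^2 = 124 and log Q = 2.092.
By the Nernst equation, E = +1.97 − (0.0571/2)·(2.092) = +1.91 V.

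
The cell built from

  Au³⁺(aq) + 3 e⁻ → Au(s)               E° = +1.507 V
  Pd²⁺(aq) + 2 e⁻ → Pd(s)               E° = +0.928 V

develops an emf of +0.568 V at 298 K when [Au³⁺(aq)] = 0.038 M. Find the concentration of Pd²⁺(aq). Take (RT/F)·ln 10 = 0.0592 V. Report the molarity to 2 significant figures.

0.27 M

Au³⁺/Au is the cathode (higher E°); E°cell = +1.507 − (+0.928) = +0.579 V with n = 6.
Rearranging E = E° − (0.0592/n)·log Q gives log Q = 6(+0.579 − (+0.568))/0.0592 = 1.115.
For 2 Au³⁺(aq) + 3 Pd(s) → 2 Au(s) + 3 Pd²⁺(aq), the reaction quotient is Q = [Pd²⁺(aq)]^3 / [Au³⁺(aq)]^2.
Isolating [Pd²⁺(aq)] in Q = 10^{1.115} yields log [Pd²⁺(aq)] = −0.575, i.e. 0.27 M.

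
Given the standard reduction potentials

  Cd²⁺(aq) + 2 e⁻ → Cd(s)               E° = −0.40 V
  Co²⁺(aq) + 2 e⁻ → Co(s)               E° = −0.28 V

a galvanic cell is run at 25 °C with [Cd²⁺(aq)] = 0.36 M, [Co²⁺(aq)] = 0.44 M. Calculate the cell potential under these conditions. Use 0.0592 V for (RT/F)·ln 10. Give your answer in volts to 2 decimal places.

+0.12 V

Co²⁺/Co is reduced (cathode, E° = −0.28 V) and Cd²⁺/Cd is oxidized (anode).
E°cell = −0.28 − (−0.40) = +0.12 V, with n = 2 electrons transferred.
Balancing gives Co²⁺(aq) + Cd(s) → Co(s) + Cd²⁺(aq); hence Q = [Cd²⁺(aq)] / [Co²⁺(aq)] = 0.818 (log Q = −0.087).
Applying E = E° − (RT ln10/nF)·log Q gives +0.12 − (0.0592/2)(−0.087) = +0.12 V.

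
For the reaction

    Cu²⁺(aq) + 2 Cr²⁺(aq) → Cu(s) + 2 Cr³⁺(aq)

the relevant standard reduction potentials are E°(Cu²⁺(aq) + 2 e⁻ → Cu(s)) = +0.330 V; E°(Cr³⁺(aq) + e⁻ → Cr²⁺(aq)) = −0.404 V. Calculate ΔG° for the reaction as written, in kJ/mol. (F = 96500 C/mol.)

−142 kJ/mol

In the reaction as written Cu²⁺(aq) is reduced, so the Cu²⁺/Cu couple is the cathode and Cr³⁺/Cr²⁺ is the anode.
E°cell = +0.330 − (−0.404) = +0.734 V; balancing electrons gives n = 2.
ΔG° = −nFE°cell = −(2)(96500)(+0.734) J/mol = −142 kJ/mol.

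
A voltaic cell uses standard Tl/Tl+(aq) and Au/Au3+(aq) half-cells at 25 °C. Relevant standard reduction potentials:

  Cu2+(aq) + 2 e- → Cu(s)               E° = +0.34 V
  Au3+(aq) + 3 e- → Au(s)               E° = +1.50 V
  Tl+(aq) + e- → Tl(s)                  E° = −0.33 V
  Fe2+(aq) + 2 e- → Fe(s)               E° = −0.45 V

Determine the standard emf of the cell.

+1.83 V

The Au³⁺/Au couple has the higher E°, so Au ion is reduced (cathode) and Tl is oxidized (anode).
E°cell = E°(cathode) − E°(anode) = +1.50 − (−0.33) = +1.83 V.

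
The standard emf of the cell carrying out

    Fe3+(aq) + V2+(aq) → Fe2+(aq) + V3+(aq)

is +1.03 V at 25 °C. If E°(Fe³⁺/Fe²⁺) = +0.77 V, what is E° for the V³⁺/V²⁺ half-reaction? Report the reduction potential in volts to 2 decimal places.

In the reaction as written the Fe³⁺/Fe²⁺ couple is reduced (cathode) and V³⁺/V²⁺ is oxidized (anode), so E°cell = E°(Fe³⁺/Fe²⁺) − E°(V³⁺/V²⁺).
E°(V³⁺/V²⁺) = E°(cathode) − E°cell = +0.77 − (+1.03) = −0.26 V.

−0.26 V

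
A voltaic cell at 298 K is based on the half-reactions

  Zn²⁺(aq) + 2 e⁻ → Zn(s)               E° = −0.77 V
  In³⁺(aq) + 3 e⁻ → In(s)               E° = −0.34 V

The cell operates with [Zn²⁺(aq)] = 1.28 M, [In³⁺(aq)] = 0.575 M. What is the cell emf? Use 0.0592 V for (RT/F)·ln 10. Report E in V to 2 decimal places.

+0.42 V

Since E°(In³⁺/In) > E°(Zn²⁺/Zn), In³⁺/In serves as the cathode.
E°cell = E°cat − E°an = −0.34 − (−0.77) = +0.43 V; n = 6.
The balanced reaction is 2 In³⁺(aq) + 3 Zn(s) → 2 In(s) + 3 Zn²⁺(aq), so Q = [Zn²⁺(aq)]^3 / [In³⁺(aq)]^2 = 6.34 and log Q = 0.802.
By the Nernst equation, E = +0.43 − (0.0592/6)·(0.802) = +0.42 V.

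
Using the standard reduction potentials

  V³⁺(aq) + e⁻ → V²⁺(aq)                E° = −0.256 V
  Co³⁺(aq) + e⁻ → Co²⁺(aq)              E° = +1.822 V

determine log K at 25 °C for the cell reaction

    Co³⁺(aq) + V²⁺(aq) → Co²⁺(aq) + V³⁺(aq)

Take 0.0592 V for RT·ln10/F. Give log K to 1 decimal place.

The Co³⁺/Co²⁺ couple is reduced (cathode); E°cell = +1.822 − (−0.256) = +2.078 V with n = 1.
At equilibrium E = 0, so log K = nE°cell / 0.0592 = (1)(+2.078) / 0.0592 = 35.1.

log K = 35.1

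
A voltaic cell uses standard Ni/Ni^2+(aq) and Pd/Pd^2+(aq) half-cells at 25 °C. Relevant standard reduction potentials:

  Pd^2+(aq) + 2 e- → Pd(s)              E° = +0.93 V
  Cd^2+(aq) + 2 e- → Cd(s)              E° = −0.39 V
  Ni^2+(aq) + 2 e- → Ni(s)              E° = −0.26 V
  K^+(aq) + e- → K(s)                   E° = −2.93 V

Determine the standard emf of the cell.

+1.19 V

Of the two couples in this cell, the one with the more positive reduction potential is reduced at the cathode: here that is Pd²⁺/Pd (+0.93 V); Ni²⁺/Ni (−0.26 V) is the anode.
E°cell = E°(cathode) − E°(anode) = +0.93 − (−0.26) = +1.19 V.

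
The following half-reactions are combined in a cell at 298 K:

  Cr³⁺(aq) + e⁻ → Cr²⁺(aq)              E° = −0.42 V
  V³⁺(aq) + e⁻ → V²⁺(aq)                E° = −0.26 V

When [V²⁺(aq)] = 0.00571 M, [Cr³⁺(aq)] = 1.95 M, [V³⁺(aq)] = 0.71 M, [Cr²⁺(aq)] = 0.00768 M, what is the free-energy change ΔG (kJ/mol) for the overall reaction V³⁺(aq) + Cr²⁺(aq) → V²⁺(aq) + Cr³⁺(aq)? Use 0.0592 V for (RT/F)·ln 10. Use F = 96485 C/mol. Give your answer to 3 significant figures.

−13.7 kJ/mol

E°cell = −0.26 − (−0.42) = +0.16 V; the balanced reaction transfers n = 1 electron.
Q = ([V²⁺(aq)]·[Cr³⁺(aq)]) / ([V³⁺(aq)]·[Cr²⁺(aq)]) = 2.04, so log Q = 0.310 and E = +0.16 − (0.0592/1)(0.310) = +0.1416 V.
Finally ΔG = −nFE = −(1)(96485 C/mol)(+0.1416 V) = −13.7 kJ/mol.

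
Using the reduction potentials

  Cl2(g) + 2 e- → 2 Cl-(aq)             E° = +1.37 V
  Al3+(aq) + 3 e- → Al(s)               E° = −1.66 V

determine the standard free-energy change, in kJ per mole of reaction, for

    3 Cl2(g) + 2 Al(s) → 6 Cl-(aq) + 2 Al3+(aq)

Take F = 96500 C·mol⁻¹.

−1754 kJ/mol

In the reaction as written Cl2(g) is reduced, so the Cl₂/Cl⁻ couple is the cathode and Al³⁺/Al is the anode.
E°cell = +1.37 − (−1.66) = +3.03 V; balancing electrons gives n = 6.
ΔG° = −nFE°cell = −(6)(96500)(+3.03) J/mol = −1754 kJ/mol.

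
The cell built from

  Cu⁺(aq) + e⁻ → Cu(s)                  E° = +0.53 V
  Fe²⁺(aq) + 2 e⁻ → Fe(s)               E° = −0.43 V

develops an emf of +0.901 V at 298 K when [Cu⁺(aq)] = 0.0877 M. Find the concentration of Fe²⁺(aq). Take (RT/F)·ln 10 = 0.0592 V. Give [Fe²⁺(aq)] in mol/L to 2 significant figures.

With Cu⁺/Cu at the cathode and Fe²⁺/Fe at the anode, E°cell = +0.53 − (−0.43) = +0.96 V (n = 2).
Rearranging E = E° − (0.0592/n)·log Q gives log Q = 2(+0.96 − (+0.901))/0.0592 = 1.993.
The balanced reaction is 2 Cu⁺(aq) + Fe(s) → 2 Cu(s) + Fe²⁺(aq), so Q = [Fe²⁺(aq)] / [Cu⁺(aq)]^2.
Isolating [Fe²⁺(aq)] in Q = 10^{1.993} yields log [Fe²⁺(aq)] = −0.121, i.e. 0.76 M.

0.76 M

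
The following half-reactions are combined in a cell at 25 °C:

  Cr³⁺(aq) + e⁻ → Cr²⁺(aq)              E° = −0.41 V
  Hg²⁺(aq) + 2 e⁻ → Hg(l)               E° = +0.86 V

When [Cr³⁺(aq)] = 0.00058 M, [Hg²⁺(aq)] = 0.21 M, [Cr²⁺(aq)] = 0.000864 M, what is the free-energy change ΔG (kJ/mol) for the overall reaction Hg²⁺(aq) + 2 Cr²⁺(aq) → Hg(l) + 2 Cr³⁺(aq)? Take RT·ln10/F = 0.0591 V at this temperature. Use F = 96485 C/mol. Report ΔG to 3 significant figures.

−243 kJ/mol

With Hg²⁺/Hg reduced at the cathode, E°cell = +0.86 − (−0.41) = +1.27 V and n = 2.
The reaction quotient is [Cr³⁺(aq)]^2 / ([Hg²⁺(aq)]·[Cr²⁺(aq)]^2) = 2.15; by Nernst, E = +1.27 − (0.0591/2)(0.332) = +1.2602 V.
Finally ΔG = −nFE = −(2)(96485 C/mol)(+1.2602 V) = −243 kJ/mol.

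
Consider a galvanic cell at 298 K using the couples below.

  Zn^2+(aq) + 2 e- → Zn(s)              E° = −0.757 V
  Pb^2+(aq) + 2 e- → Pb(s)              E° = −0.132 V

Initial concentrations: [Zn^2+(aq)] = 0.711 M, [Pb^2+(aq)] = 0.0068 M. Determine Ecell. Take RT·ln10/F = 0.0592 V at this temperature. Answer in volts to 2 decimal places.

The Pb²⁺/Pb couple has the more positive E°, so it is the cathode; Zn²⁺/Zn is the anode.
E°cell = −0.132 − (−0.757) = +0.625 V, with n = 2 electrons transferred.
For the overall reaction Pb^2+(aq) + Zn(s) → Pb(s) + Zn^2+(aq), Q = [Zn^2+(aq)] / [Pb^2+(aq)] = 105, giving log Q = 2.019.
Applying E = E° − (RT ln10/nF)·log Q gives +0.625 − (0.0592/2)(2.019) = +0.57 V.

+0.57 V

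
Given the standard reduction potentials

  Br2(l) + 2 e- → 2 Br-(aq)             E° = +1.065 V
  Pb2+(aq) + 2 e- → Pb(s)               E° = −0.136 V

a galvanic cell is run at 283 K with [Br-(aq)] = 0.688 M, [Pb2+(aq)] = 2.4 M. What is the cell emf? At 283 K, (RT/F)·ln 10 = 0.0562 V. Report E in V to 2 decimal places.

Br₂/Br⁻ is reduced (cathode, E° = +1.065 V) and Pb²⁺/Pb is oxidized (anode).
E°cell = +1.065 − (−0.136) = +1.201 V, with n = 2 electrons transferred.
For the overall reaction Br2(l) + Pb(s) → 2 Br-(aq) + Pb2+(aq), Q = [Br-(aq)]^2·[Pb2+(aq)] = 1.14, giving log Q = 0.055.
Applying E = E° − (RT ln10/nF)·log Q gives +1.201 − (0.0562/2)(0.055) = +1.20 V.

+1.20 V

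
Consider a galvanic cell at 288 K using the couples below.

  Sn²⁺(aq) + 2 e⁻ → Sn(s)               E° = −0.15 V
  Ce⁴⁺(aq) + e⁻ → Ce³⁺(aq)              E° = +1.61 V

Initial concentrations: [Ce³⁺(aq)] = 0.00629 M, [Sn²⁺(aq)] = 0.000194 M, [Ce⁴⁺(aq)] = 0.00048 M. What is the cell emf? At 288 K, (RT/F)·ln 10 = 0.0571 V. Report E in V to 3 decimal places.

The Ce⁴⁺/Ce³⁺ couple has the more positive E°, so it is the cathode; Sn²⁺/Sn is the anode.
The standard potential is +1.61 − (−0.15) = +1.76 V and the balanced reaction transfers n = 2 electrons.
The balanced reaction is 2 Ce⁴⁺(aq) + Sn(s) → 2 Ce³⁺(aq) + Sn²⁺(aq), so Q = ([Ce³⁺(aq)]^2·[Sn²⁺(aq)]) / [Ce⁴⁺(aq)]^2 = 0.0333 and log Q = −1.477.
By the Nernst equation, E = +1.76 − (0.0571/2)·(−1.477) = +1.802 V.

+1.802 V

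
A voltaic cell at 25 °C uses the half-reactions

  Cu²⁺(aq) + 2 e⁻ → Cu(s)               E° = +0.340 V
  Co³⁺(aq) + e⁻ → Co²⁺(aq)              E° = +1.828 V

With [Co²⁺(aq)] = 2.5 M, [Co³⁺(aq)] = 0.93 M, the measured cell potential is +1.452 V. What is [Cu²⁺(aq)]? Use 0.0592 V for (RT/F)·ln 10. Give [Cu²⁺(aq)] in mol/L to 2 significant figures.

Co³⁺/Co²⁺ is the cathode (higher E°); E°cell = +1.828 − (+0.340) = +1.488 V with n = 2.
Since E = E° − (0.0592/n)·log Q, log Q = n(E° − E)/0.0592 = 1.216.
Balancing electrons gives 2 Co³⁺(aq) + Cu(s) → 2 Co²⁺(aq) + Cu²⁺(aq); thus Q = ([Co²⁺(aq)]^2·[Cu²⁺(aq)]) / [Co³⁺(aq)]^2.
Substituting the known concentrations and solving, log [Cu²⁺(aq)] = 0.357 and [Cu²⁺(aq)] = 2.3 M.

2.3 M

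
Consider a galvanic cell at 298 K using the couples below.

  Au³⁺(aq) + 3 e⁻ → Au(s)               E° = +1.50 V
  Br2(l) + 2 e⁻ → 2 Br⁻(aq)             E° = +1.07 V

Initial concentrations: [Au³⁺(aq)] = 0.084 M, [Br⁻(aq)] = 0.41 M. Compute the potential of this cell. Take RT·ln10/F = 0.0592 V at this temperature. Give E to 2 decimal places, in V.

The Au³⁺/Au couple has the more positive E°, so it is the cathode; Br₂/Br⁻ is the anode.
E°cell = E°cat − E°an = +1.50 − (+1.07) = +0.43 V; n = 6.
Balancing gives 2 Au³⁺(aq) + 6 Br⁻(aq) → 2 Au(s) + 3 Br2(l); hence Q = 1 / ([Au³⁺(aq)]^2·[Br⁻(aq)]^6) = 2.98×10^4 (log Q = 4.475).
Applying E = E° − (RT ln10/nF)·log Q gives +0.43 − (0.0592/6)(4.475) = +0.39 V.

+0.39 V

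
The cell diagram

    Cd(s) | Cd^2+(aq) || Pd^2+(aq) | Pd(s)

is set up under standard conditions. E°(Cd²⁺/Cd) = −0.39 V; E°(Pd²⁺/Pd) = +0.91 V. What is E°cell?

+1.30 V

By convention the left-hand electrode in cell notation is the anode (oxidation) and the right-hand electrode is the cathode (reduction).
E°cell = E°(right) − E°(left) = +0.91 − (−0.39) = +1.30 V.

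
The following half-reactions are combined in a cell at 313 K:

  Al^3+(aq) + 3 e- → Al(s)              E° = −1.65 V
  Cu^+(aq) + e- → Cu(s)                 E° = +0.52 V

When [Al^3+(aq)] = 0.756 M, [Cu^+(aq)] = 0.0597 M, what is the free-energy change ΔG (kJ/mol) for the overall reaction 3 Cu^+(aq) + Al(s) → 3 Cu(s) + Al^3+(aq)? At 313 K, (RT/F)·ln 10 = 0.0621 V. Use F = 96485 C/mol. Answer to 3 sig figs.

E°cell = +0.52 − (−1.65) = +2.17 V; the balanced reaction transfers n = 3 electrons.
Here Q = [Al^3+(aq)] / [Cu^+(aq)]^3 = 3.55×10^3 (log Q = 3.551), giving E = +2.17 − (0.0621/3)·(3.551) = +2.0965 V.
Then ΔG = −nFE = −3 × 96485 × +2.0965 J/mol = −607 kJ/mol.

−607 kJ/mol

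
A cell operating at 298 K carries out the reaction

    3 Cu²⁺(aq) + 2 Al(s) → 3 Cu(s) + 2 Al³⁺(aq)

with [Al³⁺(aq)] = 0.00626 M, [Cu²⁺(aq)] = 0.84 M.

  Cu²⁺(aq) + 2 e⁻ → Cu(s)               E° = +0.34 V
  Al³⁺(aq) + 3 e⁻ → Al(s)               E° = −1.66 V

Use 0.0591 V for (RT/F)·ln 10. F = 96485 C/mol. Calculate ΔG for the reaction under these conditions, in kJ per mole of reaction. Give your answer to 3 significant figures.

The standard cell potential is +0.34 − (−1.66) = +2.00 V, with n = 6 electrons in the balanced equation.
Q = [Al³⁺(aq)]^2 / [Cu²⁺(aq)]^3 = 6.61×10^−5, so log Q = −4.180 and E = +2.00 − (0.0591/6)(−4.180) = +2.0412 V.
Finally ΔG = −nFE = −(6)(96485 C/mol)(+2.0412 V) = −1180 kJ/mol.

−1180 kJ/mol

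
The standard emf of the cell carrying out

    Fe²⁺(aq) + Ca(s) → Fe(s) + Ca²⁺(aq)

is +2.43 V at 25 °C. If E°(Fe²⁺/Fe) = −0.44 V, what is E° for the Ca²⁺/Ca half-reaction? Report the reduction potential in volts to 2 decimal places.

In the reaction as written the Fe²⁺/Fe couple is reduced (cathode) and Ca²⁺/Ca is oxidized (anode), so E°cell = E°(Fe²⁺/Fe) − E°(Ca²⁺/Ca).
E°(Ca²⁺/Ca) = E°(cathode) − E°cell = −0.44 − (+2.43) = −2.87 V.

−2.87 V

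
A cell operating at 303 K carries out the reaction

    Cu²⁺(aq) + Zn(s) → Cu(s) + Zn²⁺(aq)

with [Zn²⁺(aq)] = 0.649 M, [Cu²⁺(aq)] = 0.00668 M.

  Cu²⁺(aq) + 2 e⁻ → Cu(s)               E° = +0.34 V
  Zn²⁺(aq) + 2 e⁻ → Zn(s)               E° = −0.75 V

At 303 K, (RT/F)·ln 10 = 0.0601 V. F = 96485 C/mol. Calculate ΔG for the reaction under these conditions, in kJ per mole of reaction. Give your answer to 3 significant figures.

−199 kJ/mol

The standard cell potential is +0.34 − (−0.75) = +1.09 V, with n = 2 electrons in the balanced equation.
Here Q = [Zn²⁺(aq)] / [Cu²⁺(aq)] = 97.2 (log Q = 1.987), giving E = +1.09 − (0.0601/2)·(1.987) = +1.0303 V.
Finally ΔG = −nFE = −(2)(96485 C/mol)(+1.0303 V) = −199 kJ/mol.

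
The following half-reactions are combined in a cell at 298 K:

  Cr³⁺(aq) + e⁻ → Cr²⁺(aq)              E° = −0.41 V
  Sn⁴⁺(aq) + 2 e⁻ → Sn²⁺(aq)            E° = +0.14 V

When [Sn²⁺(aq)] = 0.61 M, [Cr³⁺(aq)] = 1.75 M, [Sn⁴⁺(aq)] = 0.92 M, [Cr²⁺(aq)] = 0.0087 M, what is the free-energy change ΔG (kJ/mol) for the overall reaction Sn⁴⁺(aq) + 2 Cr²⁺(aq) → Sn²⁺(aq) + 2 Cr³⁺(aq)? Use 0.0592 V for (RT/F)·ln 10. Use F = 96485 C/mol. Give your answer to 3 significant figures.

E°cell = +0.14 − (−0.41) = +0.55 V; the balanced reaction transfers n = 2 electrons.
Q = ([Sn²⁺(aq)]·[Cr³⁺(aq)]^2) / ([Sn⁴⁺(aq)]·[Cr²⁺(aq)]^2) = 2.68×10^4, so log Q = 4.429 and E = +0.55 − (0.0592/2)(4.429) = +0.4189 V.
ΔG = −nFE = −(2)(96485)(+0.4189) J/mol = −80.8 kJ/mol.

−80.8 kJ/mol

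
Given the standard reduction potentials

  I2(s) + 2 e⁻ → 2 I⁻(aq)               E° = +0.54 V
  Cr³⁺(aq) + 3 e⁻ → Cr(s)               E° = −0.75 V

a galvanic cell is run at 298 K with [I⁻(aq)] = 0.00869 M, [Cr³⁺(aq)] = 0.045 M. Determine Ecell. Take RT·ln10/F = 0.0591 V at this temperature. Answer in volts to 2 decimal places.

The I₂/I⁻ couple has the more positive E°, so it is the cathode; Cr³⁺/Cr is the anode.
E°cell = +0.54 − (−0.75) = +1.29 V, with n = 6 electrons transferred.
For the overall reaction 3 I2(s) + 2 Cr(s) → 6 I⁻(aq) + 2 Cr³⁺(aq), Q = [I⁻(aq)]^6·[Cr³⁺(aq)]^2 = 8.72×10^−16, giving log Q = −15.059.
E = E° − (0.0591/n)·log Q = +1.29 − (0.0591/6)(−15.059) = +1.44 V.

+1.44 V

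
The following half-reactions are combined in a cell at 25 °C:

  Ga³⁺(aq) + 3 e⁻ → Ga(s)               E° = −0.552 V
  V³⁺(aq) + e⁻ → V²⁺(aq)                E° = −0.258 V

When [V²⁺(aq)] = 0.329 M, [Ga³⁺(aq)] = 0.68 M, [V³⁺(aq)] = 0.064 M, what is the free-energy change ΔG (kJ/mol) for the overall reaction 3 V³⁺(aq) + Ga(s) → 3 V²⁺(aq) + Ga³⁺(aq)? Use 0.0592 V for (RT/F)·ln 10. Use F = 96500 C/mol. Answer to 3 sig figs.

E°cell = −0.258 − (−0.552) = +0.294 V; the balanced reaction transfers n = 3 electrons.
The reaction quotient is ([V²⁺(aq)]^3·[Ga³⁺(aq)]) / [V³⁺(aq)]^3 = 92.4; by Nernst, E = +0.294 − (0.0592/3)(1.966) = +0.2552 V.
Finally ΔG = −nFE = −(3)(96500 C/mol)(+0.2552 V) = −73.9 kJ/mol.

−73.9 kJ/mol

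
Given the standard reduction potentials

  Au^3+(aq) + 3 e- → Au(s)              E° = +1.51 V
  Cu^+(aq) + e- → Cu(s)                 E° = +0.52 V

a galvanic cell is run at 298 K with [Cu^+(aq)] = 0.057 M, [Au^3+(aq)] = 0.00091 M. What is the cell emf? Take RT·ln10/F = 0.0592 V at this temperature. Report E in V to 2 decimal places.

The Au³⁺/Au couple has the more positive E°, so it is the cathode; Cu⁺/Cu is the anode.
E°cell = +1.51 − (+0.52) = +0.99 V, with n = 3 electrons transferred.
Balancing gives Au^3+(aq) + 3 Cu(s) → Au(s) + 3 Cu^+(aq); hence Q = [Cu^+(aq)]^3 / [Au^3+(aq)] = 0.204 (log Q = −0.691).
By the Nernst equation, E = +0.99 − (0.0592/3)·(−0.691) = +1.00 V.

+1.00 V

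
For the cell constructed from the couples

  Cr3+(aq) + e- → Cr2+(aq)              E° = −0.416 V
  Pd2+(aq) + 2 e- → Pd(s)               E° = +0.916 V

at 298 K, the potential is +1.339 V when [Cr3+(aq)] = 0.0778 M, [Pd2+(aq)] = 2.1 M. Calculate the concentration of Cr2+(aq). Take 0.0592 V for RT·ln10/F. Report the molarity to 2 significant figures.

The Pd²⁺/Pd couple has the larger reduction potential, so it is the cathode: E°cell = +0.916 − (−0.416) = +1.332 V and n = 2.
From the Nernst equation, log Q = n(E° − E)/0.0592 = 2·(+1.332 − (+1.339))/0.0592 = −0.236.
The balanced reaction is Pd2+(aq) + 2 Cr2+(aq) → Pd(s) + 2 Cr3+(aq), so Q = [Cr3+(aq)]^2 / ([Pd2+(aq)]·[Cr2+(aq)]^2).
Solving for the unknown gives log [Cr2+(aq)] = −1.152, so [Cr2+(aq)] ≈ 0.070 M.

0.070 M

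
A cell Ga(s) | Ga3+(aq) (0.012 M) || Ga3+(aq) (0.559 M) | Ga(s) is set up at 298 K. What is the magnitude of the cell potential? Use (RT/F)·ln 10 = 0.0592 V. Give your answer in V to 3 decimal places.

For a concentration cell E°cell = 0, since both electrodes use the same couple.
The compartment with the higher Ga3+(aq) concentration (0.559 M) acts as the cathode; ions are reduced there and produced at the dilute (0.012 M) anode.
With n = 3, Ecell = −(0.0592/3)·log([dilute]/[conc]) = −(0.0592/3)·log(0.012/0.559) = +0.033 V.

0.033 V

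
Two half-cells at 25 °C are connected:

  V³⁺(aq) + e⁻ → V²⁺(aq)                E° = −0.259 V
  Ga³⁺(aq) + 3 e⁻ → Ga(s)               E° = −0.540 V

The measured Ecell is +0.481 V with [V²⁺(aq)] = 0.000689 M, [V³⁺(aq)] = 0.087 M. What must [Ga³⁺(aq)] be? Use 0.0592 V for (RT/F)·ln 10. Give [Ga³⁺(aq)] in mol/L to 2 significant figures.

0.00015 M

The V³⁺/V²⁺ couple has the larger reduction potential, so it is the cathode: E°cell = −0.259 − (−0.540) = +0.281 V and n = 3.
From the Nernst equation, log Q = n(E° − E)/0.0592 = 3·(+0.281 − (+0.481))/0.0592 = −10.135.
The balanced reaction is 3 V³⁺(aq) + Ga(s) → 3 V²⁺(aq) + Ga³⁺(aq), so Q = ([V²⁺(aq)]^3·[Ga³⁺(aq)]) / [V³⁺(aq)]^3.
Isolating [Ga³⁺(aq)] in Q = 10^{−10.135} yields log [Ga³⁺(aq)] = −3.831, i.e. 0.00015 M.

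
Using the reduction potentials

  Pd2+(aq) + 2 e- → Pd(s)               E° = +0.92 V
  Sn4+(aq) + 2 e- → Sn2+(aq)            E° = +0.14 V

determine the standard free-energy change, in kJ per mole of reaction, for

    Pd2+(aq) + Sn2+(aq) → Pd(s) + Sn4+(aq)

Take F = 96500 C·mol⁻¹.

In the reaction as written Pd2+(aq) is reduced, so the Pd²⁺/Pd couple is the cathode and Sn⁴⁺/Sn²⁺ is the anode.
E°cell = +0.92 − (+0.14) = +0.78 V; balancing electrons gives n = 2.
ΔG° = −nFE°cell = −(2)(96500)(+0.78) J/mol = −151 kJ/mol.

−151 kJ/mol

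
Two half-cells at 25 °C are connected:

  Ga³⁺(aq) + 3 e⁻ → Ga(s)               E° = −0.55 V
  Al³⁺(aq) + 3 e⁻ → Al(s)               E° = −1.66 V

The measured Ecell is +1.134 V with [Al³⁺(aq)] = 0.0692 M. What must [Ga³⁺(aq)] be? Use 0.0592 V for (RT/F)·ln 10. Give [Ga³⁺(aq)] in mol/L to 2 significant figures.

1.1 M

Ga³⁺/Ga is the cathode (higher E°); E°cell = −0.55 − (−1.66) = +1.11 V with n = 3.
Rearranging E = E° − (0.0592/n)·log Q gives log Q = 3(+1.11 − (+1.134))/0.0592 = −1.216.
Balancing electrons gives Ga³⁺(aq) + Al(s) → Ga(s) + Al³⁺(aq); thus Q = [Al³⁺(aq)] / [Ga³⁺(aq)].
Solving for the unknown gives log [Ga³⁺(aq)] = 0.056, so [Ga³⁺(aq)] ≈ 1.1 M.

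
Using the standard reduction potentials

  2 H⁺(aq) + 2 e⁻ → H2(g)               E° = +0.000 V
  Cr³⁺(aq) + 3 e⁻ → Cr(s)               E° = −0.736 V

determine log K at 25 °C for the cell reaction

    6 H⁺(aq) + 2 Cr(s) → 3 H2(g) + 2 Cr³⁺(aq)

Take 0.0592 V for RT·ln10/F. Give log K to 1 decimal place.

log K = 74.6

The 2H⁺/H₂ couple is reduced (cathode); E°cell = +0.000 − (−0.736) = +0.736 V with n = 6.
At equilibrium E = 0, so log K = nE°cell / 0.0592 = (6)(+0.736) / 0.0592 = 74.6.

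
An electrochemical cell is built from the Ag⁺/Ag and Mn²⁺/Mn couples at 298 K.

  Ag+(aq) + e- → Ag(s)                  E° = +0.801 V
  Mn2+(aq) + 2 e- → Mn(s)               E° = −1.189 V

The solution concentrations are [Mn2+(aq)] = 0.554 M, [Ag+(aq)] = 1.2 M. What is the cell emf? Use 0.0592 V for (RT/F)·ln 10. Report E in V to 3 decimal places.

+2.002 V

Since E°(Ag⁺/Ag) > E°(Mn²⁺/Mn), Ag⁺/Ag serves as the cathode.
The standard potential is +0.801 − (−1.189) = +1.990 V and the balanced reaction transfers n = 2 electrons.
Balancing gives 2 Ag+(aq) + Mn(s) → 2 Ag(s) + Mn2+(aq); hence Q = [Mn2+(aq)] / [Ag+(aq)]^2 = 0.385 (log Q = −0.415).
By the Nernst equation, E = +1.990 − (0.0592/2)·(−0.415) = +2.002 V.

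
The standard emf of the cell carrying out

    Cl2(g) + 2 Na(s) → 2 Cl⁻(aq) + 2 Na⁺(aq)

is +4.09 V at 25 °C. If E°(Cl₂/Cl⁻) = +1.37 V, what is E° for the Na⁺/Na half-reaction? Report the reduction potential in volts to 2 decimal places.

In the reaction as written the Cl₂/Cl⁻ couple is reduced (cathode) and Na⁺/Na is oxidized (anode), so E°cell = E°(Cl₂/Cl⁻) − E°(Na⁺/Na).
E°(Na⁺/Na) = E°(cathode) − E°cell = +1.37 − (+4.09) = −2.72 V.

−2.72 V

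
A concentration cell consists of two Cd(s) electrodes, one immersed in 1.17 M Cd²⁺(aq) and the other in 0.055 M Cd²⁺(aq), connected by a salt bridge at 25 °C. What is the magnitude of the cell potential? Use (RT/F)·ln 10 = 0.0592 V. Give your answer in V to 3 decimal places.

0.039 V

For a concentration cell E°cell = 0, since both electrodes use the same couple.
The compartment with the higher Cd²⁺(aq) concentration (1.17 M) acts as the cathode; ions are reduced there and produced at the dilute (0.055 M) anode.
With n = 2, Ecell = −(0.0592/2)·log([dilute]/[conc]) = −(0.0592/2)·log(0.055/1.17) = +0.039 V.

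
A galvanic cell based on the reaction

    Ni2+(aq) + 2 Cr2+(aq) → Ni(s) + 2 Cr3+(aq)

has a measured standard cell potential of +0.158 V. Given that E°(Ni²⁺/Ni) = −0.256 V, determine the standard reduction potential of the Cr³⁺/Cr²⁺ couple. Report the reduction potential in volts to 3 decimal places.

In the reaction as written the Ni²⁺/Ni couple is reduced (cathode) and Cr³⁺/Cr²⁺ is oxidized (anode), so E°cell = E°(Ni²⁺/Ni) − E°(Cr³⁺/Cr²⁺).
E°(Cr³⁺/Cr²⁺) = E°(cathode) − E°cell = −0.256 − (+0.158) = −0.414 V.

−0.414 V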